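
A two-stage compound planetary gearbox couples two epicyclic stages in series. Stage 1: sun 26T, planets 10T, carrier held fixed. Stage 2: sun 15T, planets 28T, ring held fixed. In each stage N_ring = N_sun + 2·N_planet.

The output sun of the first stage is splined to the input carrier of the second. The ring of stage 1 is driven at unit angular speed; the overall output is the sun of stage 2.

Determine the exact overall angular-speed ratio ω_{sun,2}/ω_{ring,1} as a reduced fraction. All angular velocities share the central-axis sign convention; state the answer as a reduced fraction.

Stage 1: N_ring = 26 + 2·10 = 46
Stage 1: 26(ω_s−ω_c) = −46(ω_r−ω_c),  ω_c=0, ω_r=1
Stage 1: ω_s = 0 − (46/26)(1−0) = -23/13
  ⇒ ω_s¹/ω_r¹ = -23/13
Stage 2: N_ring = 15 + 2·28 = 71
Stage 2: 15(ω_s−ω_c) = −71(ω_r−ω_c),  ω_r=0, ω_c=1
Stage 2: ω_s = 1 − (71/15)(0−1) = 86/15
  ⇒ ω_s²/ω_c² = 86/15
Coupling ω_c² = ω_s¹ ⇒ overall = -23/13 × 86/15 = -1978/195

-1978/195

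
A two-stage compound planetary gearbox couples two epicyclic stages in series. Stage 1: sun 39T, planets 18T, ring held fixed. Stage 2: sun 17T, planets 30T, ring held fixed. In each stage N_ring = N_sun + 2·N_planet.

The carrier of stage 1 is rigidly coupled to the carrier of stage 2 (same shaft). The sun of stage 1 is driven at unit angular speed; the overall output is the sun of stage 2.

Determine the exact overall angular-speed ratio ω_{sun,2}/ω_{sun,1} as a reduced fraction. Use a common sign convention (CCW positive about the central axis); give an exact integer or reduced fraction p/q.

Stage 1: N_ring = 39 + 2·18 = 75
Stage 1: 39(ω_s−ω_c) = −75(ω_r−ω_c),  ω_r=0, ω_s=1
Stage 1: 39(1−ω_c) = −75(0−ω_c)  ⇒  114ω_c = 39  ⇒  ω_c = 13/38
  ⇒ ω_c¹/ω_s¹ = 13/38
Stage 2: N_ring = 17 + 2·30 = 77
Stage 2: 17(ω_s−ω_c) = −77(ω_r−ω_c),  ω_r=0, ω_c=1
Stage 2: ω_s = 1 − (77/17)(0−1) = 94/17
  ⇒ ω_s²/ω_c² = 94/17
Coupling ω_c² = ω_c¹ ⇒ overall = 13/38 × 94/17 = 611/323

611/323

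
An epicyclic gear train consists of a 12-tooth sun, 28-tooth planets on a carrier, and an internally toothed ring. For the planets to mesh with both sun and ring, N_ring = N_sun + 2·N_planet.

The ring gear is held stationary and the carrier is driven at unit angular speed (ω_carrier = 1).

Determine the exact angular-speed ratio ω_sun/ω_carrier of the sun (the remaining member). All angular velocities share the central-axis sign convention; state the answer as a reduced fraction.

N_ring = 12 + 2·28 = 68
12(ω_s−ω_c) = −68(ω_r−ω_c),  ω_r=0, ω_c=1
ω_s = 1 − (68/12)(0−1) = 20/3
ω_s/ω_c = 20/3

20/3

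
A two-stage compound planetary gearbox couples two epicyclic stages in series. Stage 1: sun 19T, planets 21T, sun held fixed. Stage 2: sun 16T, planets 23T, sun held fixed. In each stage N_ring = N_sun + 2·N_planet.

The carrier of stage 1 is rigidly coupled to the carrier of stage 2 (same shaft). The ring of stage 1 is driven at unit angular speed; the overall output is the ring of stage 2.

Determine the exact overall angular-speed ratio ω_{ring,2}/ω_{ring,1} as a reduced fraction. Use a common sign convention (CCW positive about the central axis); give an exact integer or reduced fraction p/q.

Stage 1: N_ring = 19 + 2·21 = 61
Stage 1: 19(ω_s−ω_c) = −61(ω_r−ω_c),  ω_s=0, ω_r=1
Stage 1: 19(0−ω_c) = −61(1−ω_c)  ⇒  80ω_c = 61  ⇒  ω_c = 61/80
  ⇒ ω_c¹/ω_r¹ = 61/80
Stage 2: N_ring = 16 + 2·23 = 62
Stage 2: 16(ω_s−ω_c) = −62(ω_r−ω_c),  ω_s=0, ω_c=1
Stage 2: ω_r = 1 − (16/62)(0−1) = 39/31
  ⇒ ω_r²/ω_c² = 39/31
Coupling ω_c² = ω_c¹ ⇒ overall = 61/80 × 39/31 = 2379/2480

2379/2480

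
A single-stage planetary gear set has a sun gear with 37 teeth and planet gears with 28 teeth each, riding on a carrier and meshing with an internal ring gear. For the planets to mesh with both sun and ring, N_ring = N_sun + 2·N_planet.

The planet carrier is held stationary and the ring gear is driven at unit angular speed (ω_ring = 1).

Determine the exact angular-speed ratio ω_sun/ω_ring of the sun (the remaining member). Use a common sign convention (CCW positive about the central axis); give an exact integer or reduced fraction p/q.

N_ring = 37 + 2·28 = 93
37(ω_s−ω_c) = −93(ω_r−ω_c),  ω_c=0, ω_r=1
ω_s = 0 − (93/37)(1−0) = -93/37
ω_s/ω_r = -93/37

-93/37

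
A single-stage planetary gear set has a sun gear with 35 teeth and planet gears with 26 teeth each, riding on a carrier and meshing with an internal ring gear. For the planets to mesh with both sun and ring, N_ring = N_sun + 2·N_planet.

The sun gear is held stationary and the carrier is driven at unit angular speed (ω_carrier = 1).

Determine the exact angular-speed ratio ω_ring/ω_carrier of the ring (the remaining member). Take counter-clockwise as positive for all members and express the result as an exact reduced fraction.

N_ring = 35 + 2·26 = 87
35(ω_s−ω_c) = −87(ω_r−ω_c),  ω_s=0, ω_c=1
ω_r = 1 − (35/87)(0−1) = 122/87
ω_r/ω_c = 122/87

122/87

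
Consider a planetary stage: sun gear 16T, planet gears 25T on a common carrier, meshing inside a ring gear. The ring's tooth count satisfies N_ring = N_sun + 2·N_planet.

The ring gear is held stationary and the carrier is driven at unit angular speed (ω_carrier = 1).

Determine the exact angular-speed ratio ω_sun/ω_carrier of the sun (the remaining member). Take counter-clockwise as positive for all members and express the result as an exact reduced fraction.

N_ring = 16 + 2·25 = 66
16(ω_s−ω_c) = −66(ω_r−ω_c),  ω_r=0, ω_c=1
ω_s = 1 − (66/16)(0−1) = 41/8
ω_s/ω_c = 41/8

41/8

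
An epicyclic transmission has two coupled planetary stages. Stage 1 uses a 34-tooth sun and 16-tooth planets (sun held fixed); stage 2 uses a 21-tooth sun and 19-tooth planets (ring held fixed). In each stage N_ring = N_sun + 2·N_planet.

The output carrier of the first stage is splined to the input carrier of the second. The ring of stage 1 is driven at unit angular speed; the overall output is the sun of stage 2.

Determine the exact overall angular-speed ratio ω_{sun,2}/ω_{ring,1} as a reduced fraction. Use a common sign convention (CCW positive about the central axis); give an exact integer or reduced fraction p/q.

Stage 1: N_ring = 34 + 2·16 = 66
Stage 1: 34(ω_s−ω_c) = −66(ω_r−ω_c),  ω_s=0, ω_r=1
Stage 1: 34(0−ω_c) = −66(1−ω_c)  ⇒  100ω_c = 66  ⇒  ω_c = 33/50
  ⇒ ω_c¹/ω_r¹ = 33/50
Stage 2: N_ring = 21 + 2·19 = 59
Stage 2: 21(ω_s−ω_c) = −59(ω_r−ω_c),  ω_r=0, ω_c=1
Stage 2: ω_s = 1 − (59/21)(0−1) = 80/21
  ⇒ ω_s²/ω_c² = 80/21
Coupling ω_c² = ω_c¹ ⇒ overall = 33/50 × 80/21 = 88/35

88/35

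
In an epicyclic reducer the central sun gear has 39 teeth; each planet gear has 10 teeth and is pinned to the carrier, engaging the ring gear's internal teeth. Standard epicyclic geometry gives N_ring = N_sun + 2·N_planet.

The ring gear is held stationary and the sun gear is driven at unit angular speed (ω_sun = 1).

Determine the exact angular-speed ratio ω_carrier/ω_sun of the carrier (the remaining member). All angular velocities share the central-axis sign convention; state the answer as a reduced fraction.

N_ring = 39 + 2·10 = 59
39(ω_s−ω_c) = −59(ω_r−ω_c),  ω_r=0, ω_s=1
39(1−ω_c) = −59(0−ω_c)  ⇒  98ω_c = 39  ⇒  ω_c = 39/98
ω_c/ω_s = 39/98

39/98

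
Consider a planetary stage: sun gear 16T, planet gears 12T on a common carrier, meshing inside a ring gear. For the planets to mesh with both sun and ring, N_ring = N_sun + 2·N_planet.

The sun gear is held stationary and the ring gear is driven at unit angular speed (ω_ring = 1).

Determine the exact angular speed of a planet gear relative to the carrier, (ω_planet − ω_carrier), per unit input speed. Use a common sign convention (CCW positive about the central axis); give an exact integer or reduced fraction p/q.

N_ring = 16 + 2·12 = 40
16(ω_s−ω_c) = −40(ω_r−ω_c),  ω_s=0, ω_r=1
16(0−ω_c) = −40(1−ω_c)  ⇒  56ω_c = 40  ⇒  ω_c = 5/7
sun–planet: 16·(0−5/7) = −12·(ω_p−ω_c)  ⇒  ω_p−ω_c = −(16/12)·(-5/7) = 20/21

20/21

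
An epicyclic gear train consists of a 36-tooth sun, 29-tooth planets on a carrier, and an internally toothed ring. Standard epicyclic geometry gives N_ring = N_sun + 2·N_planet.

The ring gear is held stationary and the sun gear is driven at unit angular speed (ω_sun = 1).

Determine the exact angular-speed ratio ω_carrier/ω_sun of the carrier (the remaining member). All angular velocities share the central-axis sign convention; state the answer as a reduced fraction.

N_ring = 36 + 2·29 = 94
36(ω_s−ω_c) = −94(ω_r−ω_c),  ω_r=0, ω_s=1
36(1−ω_c) = −94(0−ω_c)  ⇒  130ω_c = 36  ⇒  ω_c = 18/65
ω_c/ω_s = 18/65

18/65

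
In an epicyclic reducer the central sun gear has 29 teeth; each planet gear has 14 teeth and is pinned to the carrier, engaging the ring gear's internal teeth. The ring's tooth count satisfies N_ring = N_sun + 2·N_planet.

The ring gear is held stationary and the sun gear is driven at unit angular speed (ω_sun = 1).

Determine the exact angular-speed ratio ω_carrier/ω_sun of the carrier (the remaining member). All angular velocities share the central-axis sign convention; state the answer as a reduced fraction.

29/86

N_ring = 29 + 2·14 = 57
29(ω_s−ω_c) = −57(ω_r−ω_c),  ω_r=0, ω_s=1
29(1−ω_c) = −57(0−ω_c)  ⇒  86ω_c = 29  ⇒  ω_c = 29/86
ω_c/ω_s = 29/86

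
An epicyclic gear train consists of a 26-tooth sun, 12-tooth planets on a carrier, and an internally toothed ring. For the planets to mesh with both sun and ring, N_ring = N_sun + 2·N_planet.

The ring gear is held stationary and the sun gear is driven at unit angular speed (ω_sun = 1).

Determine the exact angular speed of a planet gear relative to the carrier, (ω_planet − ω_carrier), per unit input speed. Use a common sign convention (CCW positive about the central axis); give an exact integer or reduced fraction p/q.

N_ring = 26 + 2·12 = 50
26(ω_s−ω_c) = −50(ω_r−ω_c),  ω_r=0, ω_s=1
26(1−ω_c) = −50(0−ω_c)  ⇒  76ω_c = 26  ⇒  ω_c = 13/38
sun–planet: 26·(1−13/38) = −12·(ω_p−ω_c)  ⇒  ω_p−ω_c = −(26/12)·(25/38) = -325/228

-325/228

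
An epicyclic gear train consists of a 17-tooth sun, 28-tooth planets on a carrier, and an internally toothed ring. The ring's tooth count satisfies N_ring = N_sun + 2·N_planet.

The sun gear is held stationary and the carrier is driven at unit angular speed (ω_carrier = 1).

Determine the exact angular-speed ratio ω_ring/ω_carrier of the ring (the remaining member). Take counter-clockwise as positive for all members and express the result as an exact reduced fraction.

N_ring = 17 + 2·28 = 73
17(ω_s−ω_c) = −73(ω_r−ω_c),  ω_s=0, ω_c=1
ω_r = 1 − (17/73)(0−1) = 90/73
ω_r/ω_c = 90/73

90/73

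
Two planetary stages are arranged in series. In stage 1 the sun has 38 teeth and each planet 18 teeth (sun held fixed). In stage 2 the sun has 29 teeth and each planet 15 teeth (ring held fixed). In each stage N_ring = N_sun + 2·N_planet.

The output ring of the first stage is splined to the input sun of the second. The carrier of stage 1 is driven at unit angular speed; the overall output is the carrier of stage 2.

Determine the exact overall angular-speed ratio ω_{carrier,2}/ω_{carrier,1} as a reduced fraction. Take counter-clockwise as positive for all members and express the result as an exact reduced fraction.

Stage 1: N_ring = 38 + 2·18 = 74
Stage 1: 38(ω_s−ω_c) = −74(ω_r−ω_c),  ω_s=0, ω_c=1
Stage 1: ω_r = 1 − (38/74)(0−1) = 56/37
  ⇒ ω_r¹/ω_c¹ = 56/37
Stage 2: N_ring = 29 + 2·15 = 59
Stage 2: 29(ω_s−ω_c) = −59(ω_r−ω_c),  ω_r=0, ω_s=1
Stage 2: 29(1−ω_c) = −59(0−ω_c)  ⇒  88ω_c = 29  ⇒  ω_c = 29/88
  ⇒ ω_c²/ω_s² = 29/88
Coupling ω_s² = ω_r¹ ⇒ overall = 56/37 × 29/88 = 203/407

203/407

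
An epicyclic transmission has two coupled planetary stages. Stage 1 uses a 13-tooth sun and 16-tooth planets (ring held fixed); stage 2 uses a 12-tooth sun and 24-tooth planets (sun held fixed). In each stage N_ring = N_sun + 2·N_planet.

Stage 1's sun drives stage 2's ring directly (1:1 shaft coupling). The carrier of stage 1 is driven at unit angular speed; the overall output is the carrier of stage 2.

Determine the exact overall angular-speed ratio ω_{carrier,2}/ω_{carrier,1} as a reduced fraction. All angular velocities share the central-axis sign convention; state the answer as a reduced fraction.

Stage 1: N_ring = 13 + 2·16 = 45
Stage 1: 13(ω_s−ω_c) = −45(ω_r−ω_c),  ω_r=0, ω_c=1
Stage 1: ω_s = 1 − (45/13)(0−1) = 58/13
  ⇒ ω_s¹/ω_c¹ = 58/13
Stage 2: N_ring = 12 + 2·24 = 60
Stage 2: 12(ω_s−ω_c) = −60(ω_r−ω_c),  ω_s=0, ω_r=1
Stage 2: 12(0−ω_c) = −60(1−ω_c)  ⇒  72ω_c = 60  ⇒  ω_c = 5/6
  ⇒ ω_c²/ω_r² = 5/6
Coupling ω_r² = ω_s¹ ⇒ overall = 58/13 × 5/6 = 145/39

145/39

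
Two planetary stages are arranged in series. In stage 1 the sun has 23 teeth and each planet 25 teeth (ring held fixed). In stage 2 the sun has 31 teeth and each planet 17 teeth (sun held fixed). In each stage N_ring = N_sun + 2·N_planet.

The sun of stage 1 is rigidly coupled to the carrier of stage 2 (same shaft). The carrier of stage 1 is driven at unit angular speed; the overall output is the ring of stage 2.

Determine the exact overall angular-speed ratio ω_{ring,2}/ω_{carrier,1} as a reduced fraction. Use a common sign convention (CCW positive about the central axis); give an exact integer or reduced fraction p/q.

Stage 1: N_ring = 23 + 2·25 = 73
Stage 1: 23(ω_s−ω_c) = −73(ω_r−ω_c),  ω_r=0, ω_c=1
Stage 1: ω_s = 1 − (73/23)(0−1) = 96/23
  ⇒ ω_s¹/ω_c¹ = 96/23
Stage 2: N_ring = 31 + 2·17 = 65
Stage 2: 31(ω_s−ω_c) = −65(ω_r−ω_c),  ω_s=0, ω_c=1
Stage 2: ω_r = 1 − (31/65)(0−1) = 96/65
  ⇒ ω_r²/ω_c² = 96/65
Coupling ω_c² = ω_s¹ ⇒ overall = 96/23 × 96/65 = 9216/1495

9216/1495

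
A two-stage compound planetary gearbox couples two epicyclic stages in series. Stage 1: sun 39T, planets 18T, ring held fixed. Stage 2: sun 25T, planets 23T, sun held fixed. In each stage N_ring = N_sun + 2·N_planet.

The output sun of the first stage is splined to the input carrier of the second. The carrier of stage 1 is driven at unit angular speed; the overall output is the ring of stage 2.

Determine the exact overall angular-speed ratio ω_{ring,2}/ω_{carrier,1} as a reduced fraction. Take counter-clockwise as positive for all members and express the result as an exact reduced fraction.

3648/923

Stage 1: N_ring = 39 + 2·18 = 75
Stage 1: 39(ω_s−ω_c) = −75(ω_r−ω_c),  ω_r=0, ω_c=1
Stage 1: ω_s = 1 − (75/39)(0−1) = 38/13
  ⇒ ω_s¹/ω_c¹ = 38/13
Stage 2: N_ring = 25 + 2·23 = 71
Stage 2: 25(ω_s−ω_c) = −71(ω_r−ω_c),  ω_s=0, ω_c=1
Stage 2: ω_r = 1 − (25/71)(0−1) = 96/71
  ⇒ ω_r²/ω_c² = 96/71
Coupling ω_c² = ω_s¹ ⇒ overall = 38/13 × 96/71 = 3648/923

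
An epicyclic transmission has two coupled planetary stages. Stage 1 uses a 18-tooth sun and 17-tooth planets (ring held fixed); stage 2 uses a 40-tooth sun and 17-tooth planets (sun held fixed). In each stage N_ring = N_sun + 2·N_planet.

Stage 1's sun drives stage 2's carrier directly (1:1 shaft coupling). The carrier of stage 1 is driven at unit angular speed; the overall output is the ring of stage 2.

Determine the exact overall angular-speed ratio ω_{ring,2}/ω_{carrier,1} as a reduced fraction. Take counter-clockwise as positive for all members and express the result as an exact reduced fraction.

Stage 1: N_ring = 18 + 2·17 = 52
Stage 1: 18(ω_s−ω_c) = −52(ω_r−ω_c),  ω_r=0, ω_c=1
Stage 1: ω_s = 1 − (52/18)(0−1) = 35/9
  ⇒ ω_s¹/ω_c¹ = 35/9
Stage 2: N_ring = 40 + 2·17 = 74
Stage 2: 40(ω_s−ω_c) = −74(ω_r−ω_c),  ω_s=0, ω_c=1
Stage 2: ω_r = 1 − (40/74)(0−1) = 57/37
  ⇒ ω_r²/ω_c² = 57/37
Coupling ω_c² = ω_s¹ ⇒ overall = 35/9 × 57/37 = 665/111

665/111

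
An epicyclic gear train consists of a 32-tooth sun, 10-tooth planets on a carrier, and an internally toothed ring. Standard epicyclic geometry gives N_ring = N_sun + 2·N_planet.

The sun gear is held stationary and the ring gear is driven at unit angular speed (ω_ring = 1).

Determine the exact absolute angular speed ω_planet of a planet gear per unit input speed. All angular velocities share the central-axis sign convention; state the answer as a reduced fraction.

13/5

N_ring = 32 + 2·10 = 52
32(ω_s−ω_c) = −52(ω_r−ω_c),  ω_s=0, ω_r=1
32(0−ω_c) = −52(1−ω_c)  ⇒  84ω_c = 52  ⇒  ω_c = 13/21
sun–planet: 32·(0−13/21) = −10·(ω_p−ω_c)  ⇒  ω_p−ω_c = −(32/10)·(-13/21) = 208/105
ω_p = 13/21 + 208/105 = 13/5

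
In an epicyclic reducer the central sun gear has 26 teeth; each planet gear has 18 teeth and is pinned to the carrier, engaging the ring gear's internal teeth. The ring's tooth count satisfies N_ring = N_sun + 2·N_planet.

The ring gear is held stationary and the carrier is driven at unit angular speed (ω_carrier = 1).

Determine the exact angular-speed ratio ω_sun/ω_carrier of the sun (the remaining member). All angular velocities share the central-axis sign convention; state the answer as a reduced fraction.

44/13

N_ring = 26 + 2·18 = 62
26(ω_s−ω_c) = −62(ω_r−ω_c),  ω_r=0, ω_c=1
ω_s = 1 − (62/26)(0−1) = 44/13
ω_s/ω_c = 44/13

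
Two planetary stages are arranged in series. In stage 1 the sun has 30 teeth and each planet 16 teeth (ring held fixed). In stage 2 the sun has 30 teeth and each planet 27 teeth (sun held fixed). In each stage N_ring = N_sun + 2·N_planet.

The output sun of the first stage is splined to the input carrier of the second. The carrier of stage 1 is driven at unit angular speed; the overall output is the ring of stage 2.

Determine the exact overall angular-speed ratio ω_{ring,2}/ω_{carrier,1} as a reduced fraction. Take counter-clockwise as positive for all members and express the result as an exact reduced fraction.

437/105

Stage 1: N_ring = 30 + 2·16 = 62
Stage 1: 30(ω_s−ω_c) = −62(ω_r−ω_c),  ω_r=0, ω_c=1
Stage 1: ω_s = 1 − (62/30)(0−1) = 46/15
  ⇒ ω_s¹/ω_c¹ = 46/15
Stage 2: N_ring = 30 + 2·27 = 84
Stage 2: 30(ω_s−ω_c) = −84(ω_r−ω_c),  ω_s=0, ω_c=1
Stage 2: ω_r = 1 − (30/84)(0−1) = 19/14
  ⇒ ω_r²/ω_c² = 19/14
Coupling ω_c² = ω_s¹ ⇒ overall = 46/15 × 19/14 = 437/105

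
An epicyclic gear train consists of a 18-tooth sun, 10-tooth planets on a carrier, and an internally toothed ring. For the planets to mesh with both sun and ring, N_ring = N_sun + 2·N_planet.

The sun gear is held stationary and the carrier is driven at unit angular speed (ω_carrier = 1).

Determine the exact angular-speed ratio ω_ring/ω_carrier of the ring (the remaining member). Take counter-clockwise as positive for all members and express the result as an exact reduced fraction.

28/19

N_ring = 18 + 2·10 = 38
18(ω_s−ω_c) = −38(ω_r−ω_c),  ω_s=0, ω_c=1
ω_r = 1 − (18/38)(0−1) = 28/19
ω_r/ω_c = 28/19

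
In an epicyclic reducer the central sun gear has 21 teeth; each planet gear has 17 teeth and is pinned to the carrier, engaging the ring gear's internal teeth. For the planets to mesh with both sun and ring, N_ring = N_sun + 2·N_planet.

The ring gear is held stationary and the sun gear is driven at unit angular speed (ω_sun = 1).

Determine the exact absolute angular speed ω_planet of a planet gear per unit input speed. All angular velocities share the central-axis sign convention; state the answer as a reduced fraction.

-21/34

N_ring = 21 + 2·17 = 55
21(ω_s−ω_c) = −55(ω_r−ω_c),  ω_r=0, ω_s=1
21(1−ω_c) = −55(0−ω_c)  ⇒  76ω_c = 21  ⇒  ω_c = 21/76
sun–planet: 21·(1−21/76) = −17·(ω_p−ω_c)  ⇒  ω_p−ω_c = −(21/17)·(55/76) = -1155/1292
ω_p = 21/76 − 1155/1292 = -21/34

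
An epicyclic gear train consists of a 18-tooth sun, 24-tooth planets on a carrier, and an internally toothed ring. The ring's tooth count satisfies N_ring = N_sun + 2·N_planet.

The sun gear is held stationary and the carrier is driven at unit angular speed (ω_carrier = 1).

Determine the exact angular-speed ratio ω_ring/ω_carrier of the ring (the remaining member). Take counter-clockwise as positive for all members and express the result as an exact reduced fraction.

14/11

N_ring = 18 + 2·24 = 66
18(ω_s−ω_c) = −66(ω_r−ω_c),  ω_s=0, ω_c=1
ω_r = 1 − (18/66)(0−1) = 14/11
ω_r/ω_c = 14/11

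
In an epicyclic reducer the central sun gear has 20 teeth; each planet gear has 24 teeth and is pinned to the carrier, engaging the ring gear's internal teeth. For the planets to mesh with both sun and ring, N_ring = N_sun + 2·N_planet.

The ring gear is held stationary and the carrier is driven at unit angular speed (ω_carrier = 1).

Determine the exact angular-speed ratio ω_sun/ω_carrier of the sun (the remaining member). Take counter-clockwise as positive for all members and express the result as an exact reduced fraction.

N_ring = 20 + 2·24 = 68
20(ω_s−ω_c) = −68(ω_r−ω_c),  ω_r=0, ω_c=1
ω_s = 1 − (68/20)(0−1) = 22/5
ω_s/ω_c = 22/5

22/5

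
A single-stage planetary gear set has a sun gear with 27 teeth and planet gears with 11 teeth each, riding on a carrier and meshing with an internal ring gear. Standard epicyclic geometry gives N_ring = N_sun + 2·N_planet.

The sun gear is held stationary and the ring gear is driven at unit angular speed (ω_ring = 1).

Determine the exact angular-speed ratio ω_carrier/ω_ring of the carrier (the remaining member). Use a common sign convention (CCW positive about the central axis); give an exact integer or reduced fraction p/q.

N_ring = 27 + 2·11 = 49
27(ω_s−ω_c) = −49(ω_r−ω_c),  ω_s=0, ω_r=1
27(0−ω_c) = −49(1−ω_c)  ⇒  76ω_c = 49  ⇒  ω_c = 49/76
ω_c/ω_r = 49/76

49/76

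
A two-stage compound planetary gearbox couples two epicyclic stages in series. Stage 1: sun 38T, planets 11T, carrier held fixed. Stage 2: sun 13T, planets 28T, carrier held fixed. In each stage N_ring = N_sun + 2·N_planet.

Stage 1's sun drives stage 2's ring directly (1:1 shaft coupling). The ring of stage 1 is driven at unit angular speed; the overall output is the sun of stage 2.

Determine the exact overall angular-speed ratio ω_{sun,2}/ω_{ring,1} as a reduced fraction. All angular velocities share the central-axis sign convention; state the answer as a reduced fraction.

2070/247

Stage 1: N_ring = 38 + 2·11 = 60
Stage 1: 38(ω_s−ω_c) = −60(ω_r−ω_c),  ω_c=0, ω_r=1
Stage 1: ω_s = 0 − (60/38)(1−0) = -30/19
  ⇒ ω_s¹/ω_r¹ = -30/19
Stage 2: N_ring = 13 + 2·28 = 69
Stage 2: 13(ω_s−ω_c) = −69(ω_r−ω_c),  ω_c=0, ω_r=1
Stage 2: ω_s = 0 − (69/13)(1−0) = -69/13
  ⇒ ω_s²/ω_r² = -69/13
Coupling ω_r² = ω_s¹ ⇒ overall = -30/19 × -69/13 = 2070/247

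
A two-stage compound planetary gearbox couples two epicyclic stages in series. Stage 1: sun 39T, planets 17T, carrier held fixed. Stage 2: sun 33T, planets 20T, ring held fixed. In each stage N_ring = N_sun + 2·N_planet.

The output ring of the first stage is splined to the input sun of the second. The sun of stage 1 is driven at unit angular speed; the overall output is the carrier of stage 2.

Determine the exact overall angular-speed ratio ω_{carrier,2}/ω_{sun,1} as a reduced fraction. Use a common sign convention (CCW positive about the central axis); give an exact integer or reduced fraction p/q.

-1287/7738

Stage 1: N_ring = 39 + 2·17 = 73
Stage 1: 39(ω_s−ω_c) = −73(ω_r−ω_c),  ω_c=0, ω_s=1
Stage 1: ω_r = 0 − (39/73)(1−0) = -39/73
  ⇒ ω_r¹/ω_s¹ = -39/73
Stage 2: N_ring = 33 + 2·20 = 73
Stage 2: 33(ω_s−ω_c) = −73(ω_r−ω_c),  ω_r=0, ω_s=1
Stage 2: 33(1−ω_c) = −73(0−ω_c)  ⇒  106ω_c = 33  ⇒  ω_c = 33/106
  ⇒ ω_c²/ω_s² = 33/106
Coupling ω_s² = ω_r¹ ⇒ overall = -39/73 × 33/106 = -1287/7738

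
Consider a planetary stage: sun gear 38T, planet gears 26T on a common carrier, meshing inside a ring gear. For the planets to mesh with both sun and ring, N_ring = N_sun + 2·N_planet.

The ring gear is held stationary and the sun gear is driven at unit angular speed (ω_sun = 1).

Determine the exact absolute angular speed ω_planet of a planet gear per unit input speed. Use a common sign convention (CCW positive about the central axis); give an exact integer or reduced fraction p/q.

N_ring = 38 + 2·26 = 90
38(ω_s−ω_c) = −90(ω_r−ω_c),  ω_r=0, ω_s=1
38(1−ω_c) = −90(0−ω_c)  ⇒  128ω_c = 38  ⇒  ω_c = 19/64
sun–planet: 38·(1−19/64) = −26·(ω_p−ω_c)  ⇒  ω_p−ω_c = −(38/26)·(45/64) = -855/832
ω_p = 19/64 − 855/832 = -19/26

-19/26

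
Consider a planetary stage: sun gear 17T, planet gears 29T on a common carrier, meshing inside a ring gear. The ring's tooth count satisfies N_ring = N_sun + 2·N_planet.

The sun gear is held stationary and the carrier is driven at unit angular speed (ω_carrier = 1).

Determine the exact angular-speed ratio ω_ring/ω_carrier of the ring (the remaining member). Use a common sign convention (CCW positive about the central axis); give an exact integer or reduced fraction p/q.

N_ring = 17 + 2·29 = 75
17(ω_s−ω_c) = −75(ω_r−ω_c),  ω_s=0, ω_c=1
ω_r = 1 − (17/75)(0−1) = 92/75
ω_r/ω_c = 92/75

92/75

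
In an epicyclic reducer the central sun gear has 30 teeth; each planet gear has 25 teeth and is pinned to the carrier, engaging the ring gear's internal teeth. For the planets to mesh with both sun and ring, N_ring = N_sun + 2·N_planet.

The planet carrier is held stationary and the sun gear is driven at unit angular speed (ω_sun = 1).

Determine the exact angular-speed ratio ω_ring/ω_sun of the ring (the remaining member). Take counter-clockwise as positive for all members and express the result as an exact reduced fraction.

-3/8

N_ring = 30 + 2·25 = 80
30(ω_s−ω_c) = −80(ω_r−ω_c),  ω_c=0, ω_s=1
ω_r = 0 − (30/80)(1−0) = -3/8
ω_r/ω_s = -3/8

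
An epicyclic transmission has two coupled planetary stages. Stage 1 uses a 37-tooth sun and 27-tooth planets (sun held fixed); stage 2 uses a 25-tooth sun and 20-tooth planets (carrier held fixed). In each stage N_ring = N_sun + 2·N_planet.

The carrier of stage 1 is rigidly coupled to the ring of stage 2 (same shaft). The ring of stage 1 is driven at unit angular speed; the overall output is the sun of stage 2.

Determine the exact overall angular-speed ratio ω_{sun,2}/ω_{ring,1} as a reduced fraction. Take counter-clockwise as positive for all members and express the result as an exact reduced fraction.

-1183/640

Stage 1: N_ring = 37 + 2·27 = 91
Stage 1: 37(ω_s−ω_c) = −91(ω_r−ω_c),  ω_s=0, ω_r=1
Stage 1: 37(0−ω_c) = −91(1−ω_c)  ⇒  128ω_c = 91  ⇒  ω_c = 91/128
  ⇒ ω_c¹/ω_r¹ = 91/128
Stage 2: N_ring = 25 + 2·20 = 65
Stage 2: 25(ω_s−ω_c) = −65(ω_r−ω_c),  ω_c=0, ω_r=1
Stage 2: ω_s = 0 − (65/25)(1−0) = -13/5
  ⇒ ω_s²/ω_r² = -13/5
Coupling ω_r² = ω_c¹ ⇒ overall = 91/128 × -13/5 = -1183/640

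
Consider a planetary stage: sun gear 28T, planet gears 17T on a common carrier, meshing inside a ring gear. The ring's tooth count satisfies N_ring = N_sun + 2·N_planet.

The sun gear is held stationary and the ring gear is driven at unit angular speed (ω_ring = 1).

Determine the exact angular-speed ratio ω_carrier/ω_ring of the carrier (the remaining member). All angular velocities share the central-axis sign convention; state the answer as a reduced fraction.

N_ring = 28 + 2·17 = 62
28(ω_s−ω_c) = −62(ω_r−ω_c),  ω_s=0, ω_r=1
28(0−ω_c) = −62(1−ω_c)  ⇒  90ω_c = 62  ⇒  ω_c = 31/45
ω_c/ω_r = 31/45

31/45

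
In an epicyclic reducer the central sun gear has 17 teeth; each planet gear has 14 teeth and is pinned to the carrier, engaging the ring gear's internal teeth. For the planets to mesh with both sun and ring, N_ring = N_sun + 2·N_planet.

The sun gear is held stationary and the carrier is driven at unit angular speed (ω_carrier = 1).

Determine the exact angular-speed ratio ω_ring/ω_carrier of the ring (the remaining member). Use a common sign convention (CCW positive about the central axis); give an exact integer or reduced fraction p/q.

62/45

N_ring = 17 + 2·14 = 45
17(ω_s−ω_c) = −45(ω_r−ω_c),  ω_s=0, ω_c=1
ω_r = 1 − (17/45)(0−1) = 62/45
ω_r/ω_c = 62/45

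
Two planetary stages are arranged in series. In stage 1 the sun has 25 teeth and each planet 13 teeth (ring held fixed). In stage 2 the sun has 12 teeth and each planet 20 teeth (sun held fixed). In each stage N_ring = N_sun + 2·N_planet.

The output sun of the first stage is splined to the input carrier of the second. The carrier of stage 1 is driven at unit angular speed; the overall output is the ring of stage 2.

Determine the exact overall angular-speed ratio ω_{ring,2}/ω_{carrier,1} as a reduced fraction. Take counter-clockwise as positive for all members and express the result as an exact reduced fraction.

1216/325

Stage 1: N_ring = 25 + 2·13 = 51
Stage 1: 25(ω_s−ω_c) = −51(ω_r−ω_c),  ω_r=0, ω_c=1
Stage 1: ω_s = 1 − (51/25)(0−1) = 76/25
  ⇒ ω_s¹/ω_c¹ = 76/25
Stage 2: N_ring = 12 + 2·20 = 52
Stage 2: 12(ω_s−ω_c) = −52(ω_r−ω_c),  ω_s=0, ω_c=1
Stage 2: ω_r = 1 − (12/52)(0−1) = 16/13
  ⇒ ω_r²/ω_c² = 16/13
Coupling ω_c² = ω_s¹ ⇒ overall = 76/25 × 16/13 = 1216/325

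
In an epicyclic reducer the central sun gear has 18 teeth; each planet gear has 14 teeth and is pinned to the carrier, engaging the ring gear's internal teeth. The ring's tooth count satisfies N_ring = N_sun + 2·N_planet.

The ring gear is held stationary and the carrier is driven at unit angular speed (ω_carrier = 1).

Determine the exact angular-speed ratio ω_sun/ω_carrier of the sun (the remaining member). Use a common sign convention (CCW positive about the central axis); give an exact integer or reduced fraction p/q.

N_ring = 18 + 2·14 = 46
18(ω_s−ω_c) = −46(ω_r−ω_c),  ω_r=0, ω_c=1
ω_s = 1 − (46/18)(0−1) = 32/9
ω_s/ω_c = 32/9

32/9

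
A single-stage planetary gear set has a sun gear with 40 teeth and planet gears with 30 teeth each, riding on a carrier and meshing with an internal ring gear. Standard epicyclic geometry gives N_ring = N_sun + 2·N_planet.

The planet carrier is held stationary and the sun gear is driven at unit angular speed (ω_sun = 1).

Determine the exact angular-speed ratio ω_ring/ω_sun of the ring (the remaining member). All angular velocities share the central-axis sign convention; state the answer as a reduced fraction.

-2/5

N_ring = 40 + 2·30 = 100
40(ω_s−ω_c) = −100(ω_r−ω_c),  ω_c=0, ω_s=1
ω_r = 0 − (40/100)(1−0) = -2/5
ω_r/ω_s = -2/5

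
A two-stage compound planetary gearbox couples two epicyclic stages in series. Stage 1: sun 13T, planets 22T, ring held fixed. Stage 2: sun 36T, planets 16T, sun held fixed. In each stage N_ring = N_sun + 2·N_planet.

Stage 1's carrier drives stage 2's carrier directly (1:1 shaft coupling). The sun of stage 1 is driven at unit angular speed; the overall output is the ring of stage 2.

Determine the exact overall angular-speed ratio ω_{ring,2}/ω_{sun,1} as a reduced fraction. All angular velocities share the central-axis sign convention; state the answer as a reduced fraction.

Stage 1: N_ring = 13 + 2·22 = 57
Stage 1: 13(ω_s−ω_c) = −57(ω_r−ω_c),  ω_r=0, ω_s=1
Stage 1: 13(1−ω_c) = −57(0−ω_c)  ⇒  70ω_c = 13  ⇒  ω_c = 13/70
  ⇒ ω_c¹/ω_s¹ = 13/70
Stage 2: N_ring = 36 + 2·16 = 68
Stage 2: 36(ω_s−ω_c) = −68(ω_r−ω_c),  ω_s=0, ω_c=1
Stage 2: ω_r = 1 − (36/68)(0−1) = 26/17
  ⇒ ω_r²/ω_c² = 26/17
Coupling ω_c² = ω_c¹ ⇒ overall = 13/70 × 26/17 = 169/595

169/595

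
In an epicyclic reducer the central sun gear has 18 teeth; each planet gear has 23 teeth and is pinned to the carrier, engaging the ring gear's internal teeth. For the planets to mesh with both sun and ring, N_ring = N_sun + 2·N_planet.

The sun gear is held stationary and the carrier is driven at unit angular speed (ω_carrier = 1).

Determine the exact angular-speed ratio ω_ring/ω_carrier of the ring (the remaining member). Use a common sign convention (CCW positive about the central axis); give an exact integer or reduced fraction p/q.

41/32

N_ring = 18 + 2·23 = 64
18(ω_s−ω_c) = −64(ω_r−ω_c),  ω_s=0, ω_c=1
ω_r = 1 − (18/64)(0−1) = 41/32
ω_r/ω_c = 41/32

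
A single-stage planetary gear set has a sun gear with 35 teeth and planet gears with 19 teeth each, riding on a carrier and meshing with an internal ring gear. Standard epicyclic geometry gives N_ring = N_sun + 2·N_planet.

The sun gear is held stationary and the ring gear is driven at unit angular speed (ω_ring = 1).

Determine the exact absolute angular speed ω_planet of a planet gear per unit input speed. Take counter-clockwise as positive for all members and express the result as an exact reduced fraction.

N_ring = 35 + 2·19 = 73
35(ω_s−ω_c) = −73(ω_r−ω_c),  ω_s=0, ω_r=1
35(0−ω_c) = −73(1−ω_c)  ⇒  108ω_c = 73  ⇒  ω_c = 73/108
sun–planet: 35·(0−73/108) = −19·(ω_p−ω_c)  ⇒  ω_p−ω_c = −(35/19)·(-73/108) = 2555/2052
ω_p = 73/108 + 2555/2052 = 73/38

73/38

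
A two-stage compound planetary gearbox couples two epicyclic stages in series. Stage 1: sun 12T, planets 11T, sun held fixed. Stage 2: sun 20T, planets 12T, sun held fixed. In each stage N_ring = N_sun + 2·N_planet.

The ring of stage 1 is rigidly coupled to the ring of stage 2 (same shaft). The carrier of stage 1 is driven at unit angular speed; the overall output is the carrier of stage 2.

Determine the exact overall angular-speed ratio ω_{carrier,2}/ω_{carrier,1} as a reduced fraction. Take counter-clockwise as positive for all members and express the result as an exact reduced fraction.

Stage 1: N_ring = 12 + 2·11 = 34
Stage 1: 12(ω_s−ω_c) = −34(ω_r−ω_c),  ω_s=0, ω_c=1
Stage 1: ω_r = 1 − (12/34)(0−1) = 23/17
  ⇒ ω_r¹/ω_c¹ = 23/17
Stage 2: N_ring = 20 + 2·12 = 44
Stage 2: 20(ω_s−ω_c) = −44(ω_r−ω_c),  ω_s=0, ω_r=1
Stage 2: 20(0−ω_c) = −44(1−ω_c)  ⇒  64ω_c = 44  ⇒  ω_c = 11/16
  ⇒ ω_c²/ω_r² = 11/16
Coupling ω_r² = ω_r¹ ⇒ overall = 23/17 × 11/16 = 253/272

253/272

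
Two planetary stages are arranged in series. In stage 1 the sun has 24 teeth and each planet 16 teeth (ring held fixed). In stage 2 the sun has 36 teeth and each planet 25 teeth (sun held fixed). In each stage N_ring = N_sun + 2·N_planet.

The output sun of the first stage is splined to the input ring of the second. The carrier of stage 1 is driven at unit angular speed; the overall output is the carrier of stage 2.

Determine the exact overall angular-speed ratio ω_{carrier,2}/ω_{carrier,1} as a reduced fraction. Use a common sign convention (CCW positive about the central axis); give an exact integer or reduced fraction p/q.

Stage 1: N_ring = 24 + 2·16 = 56
Stage 1: 24(ω_s−ω_c) = −56(ω_r−ω_c),  ω_r=0, ω_c=1
Stage 1: ω_s = 1 − (56/24)(0−1) = 10/3
  ⇒ ω_s¹/ω_c¹ = 10/3
Stage 2: N_ring = 36 + 2·25 = 86
Stage 2: 36(ω_s−ω_c) = −86(ω_r−ω_c),  ω_s=0, ω_r=1
Stage 2: 36(0−ω_c) = −86(1−ω_c)  ⇒  122ω_c = 86  ⇒  ω_c = 43/61
  ⇒ ω_c²/ω_r² = 43/61
Coupling ω_r² = ω_s¹ ⇒ overall = 10/3 × 43/61 = 430/183

430/183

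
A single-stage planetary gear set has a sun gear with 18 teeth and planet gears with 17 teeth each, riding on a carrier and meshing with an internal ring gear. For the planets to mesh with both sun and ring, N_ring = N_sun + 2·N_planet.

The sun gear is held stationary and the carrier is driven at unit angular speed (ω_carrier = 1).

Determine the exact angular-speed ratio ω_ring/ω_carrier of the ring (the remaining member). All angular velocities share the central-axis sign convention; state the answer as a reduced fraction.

35/26

N_ring = 18 + 2·17 = 52
18(ω_s−ω_c) = −52(ω_r−ω_c),  ω_s=0, ω_c=1
ω_r = 1 − (18/52)(0−1) = 35/26
ω_r/ω_c = 35/26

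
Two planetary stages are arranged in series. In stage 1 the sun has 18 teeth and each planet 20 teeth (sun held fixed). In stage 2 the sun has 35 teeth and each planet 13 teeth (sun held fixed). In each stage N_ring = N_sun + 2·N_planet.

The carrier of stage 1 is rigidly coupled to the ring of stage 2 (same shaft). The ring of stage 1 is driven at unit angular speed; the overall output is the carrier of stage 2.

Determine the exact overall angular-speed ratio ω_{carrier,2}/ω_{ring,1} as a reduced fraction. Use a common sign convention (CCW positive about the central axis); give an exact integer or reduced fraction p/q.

1769/3648

Stage 1: N_ring = 18 + 2·20 = 58
Stage 1: 18(ω_s−ω_c) = −58(ω_r−ω_c),  ω_s=0, ω_r=1
Stage 1: 18(0−ω_c) = −58(1−ω_c)  ⇒  76ω_c = 58  ⇒  ω_c = 29/38
  ⇒ ω_c¹/ω_r¹ = 29/38
Stage 2: N_ring = 35 + 2·13 = 61
Stage 2: 35(ω_s−ω_c) = −61(ω_r−ω_c),  ω_s=0, ω_r=1
Stage 2: 35(0−ω_c) = −61(1−ω_c)  ⇒  96ω_c = 61  ⇒  ω_c = 61/96
  ⇒ ω_c²/ω_r² = 61/96
Coupling ω_r² = ω_c¹ ⇒ overall = 29/38 × 61/96 = 1769/3648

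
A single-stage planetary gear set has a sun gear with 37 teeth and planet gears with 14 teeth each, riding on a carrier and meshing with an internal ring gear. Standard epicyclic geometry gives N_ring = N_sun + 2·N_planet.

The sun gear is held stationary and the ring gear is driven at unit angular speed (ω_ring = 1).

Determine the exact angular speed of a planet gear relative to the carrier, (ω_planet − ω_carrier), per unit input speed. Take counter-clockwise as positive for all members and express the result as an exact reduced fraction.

2405/1428

N_ring = 37 + 2·14 = 65
37(ω_s−ω_c) = −65(ω_r−ω_c),  ω_s=0, ω_r=1
37(0−ω_c) = −65(1−ω_c)  ⇒  102ω_c = 65  ⇒  ω_c = 65/102
sun–planet: 37·(0−65/102) = −14·(ω_p−ω_c)  ⇒  ω_p−ω_c = −(37/14)·(-65/102) = 2405/1428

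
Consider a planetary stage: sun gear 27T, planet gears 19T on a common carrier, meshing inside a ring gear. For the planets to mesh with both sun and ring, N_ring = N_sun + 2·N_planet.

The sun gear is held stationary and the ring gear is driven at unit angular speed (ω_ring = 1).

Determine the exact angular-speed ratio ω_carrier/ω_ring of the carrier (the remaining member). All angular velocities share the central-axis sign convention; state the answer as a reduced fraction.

N_ring = 27 + 2·19 = 65
27(ω_s−ω_c) = −65(ω_r−ω_c),  ω_s=0, ω_r=1
27(0−ω_c) = −65(1−ω_c)  ⇒  92ω_c = 65  ⇒  ω_c = 65/92
ω_c/ω_r = 65/92

65/92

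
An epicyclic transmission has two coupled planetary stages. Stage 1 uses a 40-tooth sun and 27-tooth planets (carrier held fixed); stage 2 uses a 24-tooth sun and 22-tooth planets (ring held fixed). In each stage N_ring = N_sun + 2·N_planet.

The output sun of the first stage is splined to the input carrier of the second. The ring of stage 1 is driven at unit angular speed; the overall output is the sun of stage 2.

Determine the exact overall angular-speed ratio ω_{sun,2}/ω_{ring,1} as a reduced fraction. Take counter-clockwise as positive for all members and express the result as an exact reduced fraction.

Stage 1: N_ring = 40 + 2·27 = 94
Stage 1: 40(ω_s−ω_c) = −94(ω_r−ω_c),  ω_c=0, ω_r=1
Stage 1: ω_s = 0 − (94/40)(1−0) = -47/20
  ⇒ ω_s¹/ω_r¹ = -47/20
Stage 2: N_ring = 24 + 2·22 = 68
Stage 2: 24(ω_s−ω_c) = −68(ω_r−ω_c),  ω_r=0, ω_c=1
Stage 2: ω_s = 1 − (68/24)(0−1) = 23/6
  ⇒ ω_s²/ω_c² = 23/6
Coupling ω_c² = ω_s¹ ⇒ overall = -47/20 × 23/6 = -1081/120

-1081/120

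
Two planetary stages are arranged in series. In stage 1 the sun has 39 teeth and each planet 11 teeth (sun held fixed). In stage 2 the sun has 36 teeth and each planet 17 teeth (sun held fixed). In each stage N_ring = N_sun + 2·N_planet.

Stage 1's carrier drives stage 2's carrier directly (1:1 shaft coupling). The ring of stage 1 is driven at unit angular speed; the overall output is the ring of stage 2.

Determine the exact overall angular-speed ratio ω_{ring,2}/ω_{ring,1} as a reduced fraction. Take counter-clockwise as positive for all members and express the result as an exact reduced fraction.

Stage 1: N_ring = 39 + 2·11 = 61
Stage 1: 39(ω_s−ω_c) = −61(ω_r−ω_c),  ω_s=0, ω_r=1
Stage 1: 39(0−ω_c) = −61(1−ω_c)  ⇒  100ω_c = 61  ⇒  ω_c = 61/100
  ⇒ ω_c¹/ω_r¹ = 61/100
Stage 2: N_ring = 36 + 2·17 = 70
Stage 2: 36(ω_s−ω_c) = −70(ω_r−ω_c),  ω_s=0, ω_c=1
Stage 2: ω_r = 1 − (36/70)(0−1) = 53/35
  ⇒ ω_r²/ω_c² = 53/35
Coupling ω_c² = ω_c¹ ⇒ overall = 61/100 × 53/35 = 3233/3500

3233/3500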